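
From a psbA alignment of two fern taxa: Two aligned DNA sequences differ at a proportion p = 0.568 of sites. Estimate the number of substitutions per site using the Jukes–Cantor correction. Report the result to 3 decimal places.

1.062

d = −(3/4) ln(1 − 4p/3) = −0.75 ln(1 − 0.757333) = −0.75 ln(0.242667)
  = −0.75 × (-1.416065) = 1.062049 substitutions/site.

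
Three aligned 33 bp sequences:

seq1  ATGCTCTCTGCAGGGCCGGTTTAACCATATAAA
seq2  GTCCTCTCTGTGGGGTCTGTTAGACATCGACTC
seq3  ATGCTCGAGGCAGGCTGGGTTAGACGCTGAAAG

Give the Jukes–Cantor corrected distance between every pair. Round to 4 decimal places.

d(seq1,seq2) = 0.7798, d(seq1,seq3) = 0.5587, d(seq2,seq3) = 0.7798

seq1–seq2: 16/33 sites differ → p ≈ 0.484848, d = −0.75 ln(1 − 0.646464) = 0.779827 ≈ 0.7798.
seq1–seq3: 13/33 sites differ → p ≈ 0.393939, d = −0.75 ln(1 − 0.525252) = 0.558728 ≈ 0.5587.
seq2–seq3: 16/33 sites differ → p ≈ 0.484848, d = −0.75 ln(1 − 0.646464) = 0.779827 ≈ 0.7798.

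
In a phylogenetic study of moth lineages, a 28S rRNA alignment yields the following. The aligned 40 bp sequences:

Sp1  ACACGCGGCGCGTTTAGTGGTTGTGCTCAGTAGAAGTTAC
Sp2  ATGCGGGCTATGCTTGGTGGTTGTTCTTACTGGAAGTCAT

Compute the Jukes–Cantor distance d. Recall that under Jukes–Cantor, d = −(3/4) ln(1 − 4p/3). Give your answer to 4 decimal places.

The sequences differ at 15 of 40 sites, so p = 15/40 = 0.375.
d = −(3/4) ln(1 − 4p/3) = −0.75 ln(1 − 0.5) = −0.75 ln(0.5)
  = −0.75 × (-0.693147) = 0.519860 substitutions/site.

0.5199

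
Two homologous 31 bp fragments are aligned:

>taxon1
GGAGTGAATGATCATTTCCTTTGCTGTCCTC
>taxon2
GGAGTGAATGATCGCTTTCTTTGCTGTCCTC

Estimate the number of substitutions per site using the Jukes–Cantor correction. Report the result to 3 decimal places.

0.104

The sequences differ at 3 of 31 sites (14, 15, 18), so p = 3/31 ≈ 0.096774.
d = −(3/4) ln(1 − 4p/3) = −0.75 ln(1 − 0.129032) = −0.75 ln(0.870968)
  = −0.75 × (-0.138150) = 0.103613 substitutions/site.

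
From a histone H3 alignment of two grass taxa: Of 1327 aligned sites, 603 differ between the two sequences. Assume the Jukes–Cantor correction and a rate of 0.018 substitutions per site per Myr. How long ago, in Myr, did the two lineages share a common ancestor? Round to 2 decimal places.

p = 603/1327 ≈ 0.454408.
d = −(3/4) ln(1 − 4p/3) = −0.75 ln(1 − 0.605877) = −0.75 ln(0.394123)
  = −0.75 × (-0.931092) = 0.698319 substitutions/site.
Under a molecular clock d = 2μt, so t = d/(2μ) = 0.698319 / (2 × 0.018) = 19.40 Myr.

19.40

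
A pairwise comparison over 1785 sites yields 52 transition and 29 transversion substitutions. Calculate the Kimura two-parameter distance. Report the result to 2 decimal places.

P = 52/1785 ≈ 0.029132 and Q = 29/1785 ≈ 0.016246.
Under the Kimura two-parameter model, d = −½ ln(1 − 2P − Q) − ¼ ln(1 − 2Q).
1 − 2P − Q = 0.92549, giving −½ ln(0.92549) = 0.038716.
1 − 2Q = 0.967508, giving −¼ ln(0.967508) = 0.008258.
d = 0.038716 + 0.008258 = 0.046974.

0.05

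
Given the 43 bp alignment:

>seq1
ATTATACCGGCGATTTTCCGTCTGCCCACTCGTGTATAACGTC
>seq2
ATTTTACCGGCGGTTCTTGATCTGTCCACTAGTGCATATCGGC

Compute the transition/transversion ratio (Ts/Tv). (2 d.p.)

1.20

Transitions are A↔G and C↔T; transversions are all other mismatches.
Transitions: 6. Transversions: 5.
R = 6/5 = 1.20.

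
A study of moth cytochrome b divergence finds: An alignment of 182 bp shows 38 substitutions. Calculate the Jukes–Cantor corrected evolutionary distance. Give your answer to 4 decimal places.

0.2447

p = 38/182 ≈ 0.208791.
d = −(3/4) ln(1 − 4p/3) = −0.75 ln(1 − 0.278388) = −0.75 ln(0.721612)
  = −0.75 × (-0.326268) = 0.244701 substitutions/site.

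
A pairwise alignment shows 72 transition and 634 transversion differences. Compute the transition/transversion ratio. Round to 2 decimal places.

R = 72/634 = 0.113564… ≈ 0.11 (to 2 d.p.).

0.11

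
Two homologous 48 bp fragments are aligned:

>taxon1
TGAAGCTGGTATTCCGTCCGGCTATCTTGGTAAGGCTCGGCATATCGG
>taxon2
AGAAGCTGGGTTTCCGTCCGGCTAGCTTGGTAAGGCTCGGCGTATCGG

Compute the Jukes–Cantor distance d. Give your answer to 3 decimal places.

0.112

The sequences differ at 5 of 48 sites (1, 10, 11, 25, 42), so p = 5/48 ≈ 0.104167.
d = −(3/4) ln(1 − 4p/3) = −0.75 ln(1 − 0.138889) = −0.75 ln(0.861111)
  = −0.75 × (-0.149532) = 0.112149 substitutions/site.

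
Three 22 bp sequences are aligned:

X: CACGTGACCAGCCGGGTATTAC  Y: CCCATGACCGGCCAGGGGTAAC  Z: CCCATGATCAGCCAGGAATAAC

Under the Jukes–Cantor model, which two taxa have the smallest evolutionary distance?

Y and Z

X–Y: 7/22 differ, p = 0.318, d = 0.414.
X–Z: 6/22 differ, p = 0.273, d = 0.339.
Y–Z: 4/22 differ, p = 0.182, d = 0.208.
The smallest distance is between Y and Z.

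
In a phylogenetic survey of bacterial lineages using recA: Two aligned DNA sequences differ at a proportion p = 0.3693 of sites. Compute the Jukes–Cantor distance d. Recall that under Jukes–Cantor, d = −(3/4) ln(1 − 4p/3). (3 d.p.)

0.509

d = −(3/4) ln(1 − 4p/3) = −0.75 ln(1 − 0.4924) = −0.75 ln(0.5076)
  = −0.75 × (-0.678062) = 0.508547 substitutions/site.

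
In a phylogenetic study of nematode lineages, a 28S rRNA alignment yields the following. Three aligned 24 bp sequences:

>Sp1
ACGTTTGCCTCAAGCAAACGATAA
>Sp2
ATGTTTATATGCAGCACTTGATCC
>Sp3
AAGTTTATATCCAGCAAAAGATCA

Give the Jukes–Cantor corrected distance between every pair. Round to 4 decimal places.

Sp1–Sp2: 11/24 sites differ → p ≈ 0.458333, d = −0.75 ln(1 − 0.611111) = 0.708346 ≈ 0.7083.
Sp1–Sp3: 7/24 sites differ → p ≈ 0.291667, d = −0.75 ln(1 − 0.388889) = 0.369358 ≈ 0.3694.
Sp2–Sp3: 6/24 sites differ → p = 0.25, d = −0.75 ln(1 − 0.333333) = 0.304098 ≈ 0.3041.

d(Sp1,Sp2) = 0.7083, d(Sp1,Sp3) = 0.3694, d(Sp2,Sp3) = 0.3041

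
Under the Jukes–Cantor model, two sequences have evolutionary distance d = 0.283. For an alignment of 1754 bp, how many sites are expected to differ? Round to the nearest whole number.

413

Invert JC69: p = (3/4)(1 − e^(−4d/3)) = 0.75 × (1 − e^(-0.377333)) = 0.75 × (1 − 0.685688) = 0.235734.
Expected differing sites = pL ≈ 0.235734 × 1754 = 413.477436 ≈ 413.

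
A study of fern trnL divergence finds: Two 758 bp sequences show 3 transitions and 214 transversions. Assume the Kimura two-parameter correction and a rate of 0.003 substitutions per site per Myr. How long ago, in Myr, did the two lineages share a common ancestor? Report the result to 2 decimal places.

63.22

P = 3/758 ≈ 0.003958 and Q = 214/758 ≈ 0.282322.
Under the Kimura two-parameter model, d = −½ ln(1 − 2P − Q) − ¼ ln(1 − 2Q).
1 − 2P − Q = 0.709762, giving −½ ln(0.709762) = 0.171413.
1 − 2Q = 0.435356, giving −¼ ln(0.435356) = 0.207898.
d = 0.171413 + 0.207898 = 0.379311.
Under a molecular clock d = 2μt, so t = d/(2μ) = 0.379311 / (2 × 0.003) = 63.22 Myr.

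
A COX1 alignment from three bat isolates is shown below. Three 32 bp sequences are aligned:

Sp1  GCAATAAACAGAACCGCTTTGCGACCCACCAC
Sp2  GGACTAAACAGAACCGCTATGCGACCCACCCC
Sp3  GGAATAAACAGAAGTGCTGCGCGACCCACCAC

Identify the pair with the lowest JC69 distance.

Sp1–Sp2: 4/32 differ, p = 0.125, d = 0.137.
Sp1–Sp3: 5/32 differ, p = 0.156, d = 0.175.
Sp2–Sp3: 6/32 differ, p = 0.188, d = 0.216.
The smallest distance is between Sp1 and Sp2.

Sp1 and Sp2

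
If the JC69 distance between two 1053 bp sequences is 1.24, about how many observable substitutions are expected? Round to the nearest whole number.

639

Invert JC69: p = (3/4)(1 − e^(−4d/3)) = 0.75 × (1 − e^(-1.653333)) = 0.75 × (1 − 0.191411) = 0.606442.
Expected differing sites = pL ≈ 0.606442 × 1053 = 638.583426 ≈ 639.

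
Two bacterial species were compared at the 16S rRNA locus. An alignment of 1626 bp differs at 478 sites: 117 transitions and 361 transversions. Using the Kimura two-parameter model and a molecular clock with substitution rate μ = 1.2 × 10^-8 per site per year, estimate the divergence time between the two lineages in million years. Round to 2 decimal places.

15.61

P = 117/1626 ≈ 0.071956 and Q = 361/1626 ≈ 0.222017.
Under the Kimura two-parameter model, d = −½ ln(1 − 2P − Q) − ¼ ln(1 − 2Q).
1 − 2P − Q = 0.634071, giving −½ ln(0.634071) = 0.227797.
1 − 2Q = 0.555966, giving −¼ ln(0.555966) = 0.146762.
d = 0.227797 + 0.146762 = 0.374559.
Under a molecular clock d = 2μt, so t = d/(2μ) = 0.374559 / (2 × 1.2 × 10^-8) = 15.61 million years.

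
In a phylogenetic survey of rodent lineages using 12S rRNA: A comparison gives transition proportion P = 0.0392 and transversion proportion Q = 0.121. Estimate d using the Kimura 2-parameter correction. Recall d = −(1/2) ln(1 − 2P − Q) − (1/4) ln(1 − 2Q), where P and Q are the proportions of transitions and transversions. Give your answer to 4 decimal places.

0.1805

Under the Kimura two-parameter model, d = −½ ln(1 − 2P − Q) − ¼ ln(1 − 2Q).
1 − 2P − Q = 0.8006, giving −½ ln(0.8006) = 0.111197.
1 − 2Q = 0.758, giving −¼ ln(0.758) = 0.069268.
d = 0.111197 + 0.069268 = 0.180465.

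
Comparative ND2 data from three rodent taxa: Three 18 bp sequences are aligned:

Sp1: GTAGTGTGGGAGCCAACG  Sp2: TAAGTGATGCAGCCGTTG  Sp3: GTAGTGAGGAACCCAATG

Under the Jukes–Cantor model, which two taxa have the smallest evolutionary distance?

Sp1 and Sp3

Sp1–Sp2: 8/18 differ, p = 0.444, d = 0.673.
Sp1–Sp3: 4/18 differ, p = 0.222, d = 0.264.
Sp2–Sp3: 7/18 differ, p = 0.389, d = 0.548.
The smallest distance is between Sp1 and Sp3.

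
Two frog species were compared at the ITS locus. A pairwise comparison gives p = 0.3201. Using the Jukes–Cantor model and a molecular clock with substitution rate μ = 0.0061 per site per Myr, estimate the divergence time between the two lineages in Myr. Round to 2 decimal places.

34.21

d = −(3/4) ln(1 − 4p/3) = −0.75 ln(1 − 0.4268) = −0.75 ln(0.5732)
  = −0.75 × (-0.556521) = 0.417391 substitutions/site.
Under a molecular clock d = 2μt, so t = d/(2μ) = 0.417391 / (2 × 0.0061) = 34.21 Myr.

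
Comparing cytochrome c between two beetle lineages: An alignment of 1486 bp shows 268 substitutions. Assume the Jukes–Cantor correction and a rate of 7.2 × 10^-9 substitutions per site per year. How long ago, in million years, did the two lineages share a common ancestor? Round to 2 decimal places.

14.33

p = 268/1486 ≈ 0.18035.
d = −(3/4) ln(1 − 4p/3) = −0.75 ln(1 − 0.240467) = −0.75 ln(0.759533)
  = −0.75 × (-0.275052) = 0.206289 substitutions/site.
Under a molecular clock d = 2μt, so t = d/(2μ) = 0.206289 / (2 × 7.2 × 10^-9) = 14.33 million years.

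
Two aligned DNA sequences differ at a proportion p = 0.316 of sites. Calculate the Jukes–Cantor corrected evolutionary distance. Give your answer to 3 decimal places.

0.410

d = −(3/4) ln(1 − 4p/3) = −0.75 ln(1 − 0.421333) = −0.75 ln(0.578667)
  = −0.75 × (-0.547028) = 0.410271 substitutions/site.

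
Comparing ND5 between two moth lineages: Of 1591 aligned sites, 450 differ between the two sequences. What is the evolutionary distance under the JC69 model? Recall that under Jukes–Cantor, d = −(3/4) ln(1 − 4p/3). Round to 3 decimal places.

p = 450/1591 ≈ 0.282841.
d = −(3/4) ln(1 − 4p/3) = −0.75 ln(1 − 0.377121) = −0.75 ln(0.622879)
  = −0.75 × (-0.473403) = 0.355052 substitutions/site.

0.355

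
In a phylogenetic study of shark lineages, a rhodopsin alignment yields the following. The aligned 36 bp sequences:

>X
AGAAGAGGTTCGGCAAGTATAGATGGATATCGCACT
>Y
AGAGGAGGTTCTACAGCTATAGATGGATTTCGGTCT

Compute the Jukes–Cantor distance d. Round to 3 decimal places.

The sequences differ at 8 of 36 sites (4, 12, 13, 16, 17, 29, 33, 34), so p = 8/36 ≈ 0.222222.
d = −(3/4) ln(1 − 4p/3) = −0.75 ln(1 − 0.296296) = −0.75 ln(0.703704)
  = −0.75 × (-0.351397) = 0.263548 substitutions/site.

0.264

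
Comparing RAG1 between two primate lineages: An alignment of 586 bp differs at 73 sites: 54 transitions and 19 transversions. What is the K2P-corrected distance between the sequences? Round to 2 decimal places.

P = 54/586 ≈ 0.09215 and Q = 19/586 ≈ 0.032423.
Under the Kimura two-parameter model, d = −½ ln(1 − 2P − Q) − ¼ ln(1 − 2Q).
1 − 2P − Q = 0.783277, giving −½ ln(0.783277) = 0.122134.
1 − 2Q = 0.935154, giving −¼ ln(0.935154) = 0.016761.
d = 0.122134 + 0.016761 = 0.138895.

0.14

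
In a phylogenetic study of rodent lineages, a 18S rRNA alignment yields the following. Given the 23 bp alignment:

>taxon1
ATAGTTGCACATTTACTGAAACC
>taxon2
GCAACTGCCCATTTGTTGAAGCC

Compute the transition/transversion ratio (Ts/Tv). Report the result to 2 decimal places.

7.00

Transitions are A↔G and C↔T; transversions are all other mismatches.
Transitions: 7. Transversions: 1.
R = 7/1 = 7.00.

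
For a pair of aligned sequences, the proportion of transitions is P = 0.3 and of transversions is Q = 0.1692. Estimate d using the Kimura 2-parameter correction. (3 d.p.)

Under the Kimura two-parameter model, d = −½ ln(1 − 2P − Q) − ¼ ln(1 − 2Q).
1 − 2P − Q = 0.2308, giving −½ ln(0.2308) = 0.733102.
1 − 2Q = 0.6616, giving −¼ ln(0.6616) = 0.103274.
d = 0.733102 + 0.103274 = 0.836376.

0.836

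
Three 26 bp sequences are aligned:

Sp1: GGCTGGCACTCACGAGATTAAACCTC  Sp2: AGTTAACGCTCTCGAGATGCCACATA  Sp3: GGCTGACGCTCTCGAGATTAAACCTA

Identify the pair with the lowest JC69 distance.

Sp1 and Sp3

Sp1–Sp2: 11/26 differ, p = 0.423, d = 0.623.
Sp1–Sp3: 4/26 differ, p = 0.154, d = 0.172.
Sp2–Sp3: 7/26 differ, p = 0.269, d = 0.334.
The smallest distance is between Sp1 and Sp3.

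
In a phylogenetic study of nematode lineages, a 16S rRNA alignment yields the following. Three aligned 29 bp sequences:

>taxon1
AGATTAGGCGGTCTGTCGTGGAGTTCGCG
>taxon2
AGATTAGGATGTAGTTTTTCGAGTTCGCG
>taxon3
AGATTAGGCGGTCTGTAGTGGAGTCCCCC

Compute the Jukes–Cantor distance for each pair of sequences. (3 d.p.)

d(taxon1,taxon2) = 0.344, d(taxon1,taxon3) = 0.152, d(taxon2,taxon3) = 0.529

taxon1–taxon2: 8/29 sites differ → p ≈ 0.275862, d = −0.75 ln(1 − 0.367816) = 0.343931 ≈ 0.344.
taxon1–taxon3: 4/29 sites differ → p ≈ 0.137931, d = −0.75 ln(1 − 0.183908) = 0.152421 ≈ 0.152.
taxon2–taxon3: 11/29 sites differ → p ≈ 0.37931, d = −0.75 ln(1 − 0.505747) = 0.528531 ≈ 0.529.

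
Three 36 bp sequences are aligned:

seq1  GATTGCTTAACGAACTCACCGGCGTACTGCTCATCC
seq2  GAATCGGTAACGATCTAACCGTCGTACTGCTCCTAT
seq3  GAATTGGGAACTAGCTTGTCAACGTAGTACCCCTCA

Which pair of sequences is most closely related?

seq1 and seq2

seq1–seq2: 10/36 differ, p = 0.278, d = 0.347.
seq1–seq3: 17/36 differ, p = 0.472, d = 0.745.
seq2–seq3: 14/36 differ, p = 0.389, d = 0.548.
The smallest distance is between seq1 and seq2.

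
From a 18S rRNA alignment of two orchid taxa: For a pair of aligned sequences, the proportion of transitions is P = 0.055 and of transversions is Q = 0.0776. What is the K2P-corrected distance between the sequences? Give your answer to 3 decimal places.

0.146

Under the Kimura two-parameter model, d = −½ ln(1 − 2P − Q) − ¼ ln(1 − 2Q).
1 − 2P − Q = 0.8124, giving −½ ln(0.8124) = 0.103881.
1 − 2Q = 0.8448, giving −¼ ln(0.8448) = 0.042164.
d = 0.103881 + 0.042164 = 0.146045.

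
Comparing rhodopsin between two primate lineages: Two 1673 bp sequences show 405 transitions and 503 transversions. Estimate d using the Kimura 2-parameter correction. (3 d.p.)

0.998

P = 405/1673 ≈ 0.24208 and Q = 503/1673 ≈ 0.300658.
Under the Kimura two-parameter model, d = −½ ln(1 − 2P − Q) − ¼ ln(1 − 2Q).
1 − 2P − Q = 0.215182, giving −½ ln(0.215182) = 0.768136.
1 − 2Q = 0.398684, giving −¼ ln(0.398684) = 0.229897.
d = 0.768136 + 0.229897 = 0.998033.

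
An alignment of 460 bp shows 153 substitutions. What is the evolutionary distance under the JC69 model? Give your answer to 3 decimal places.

p = 153/460 ≈ 0.332609.
d = −(3/4) ln(1 − 4p/3) = −0.75 ln(1 − 0.443479) = −0.75 ln(0.556521)
  = −0.75 × (-0.586050) = 0.439538 substitutions/site.

0.440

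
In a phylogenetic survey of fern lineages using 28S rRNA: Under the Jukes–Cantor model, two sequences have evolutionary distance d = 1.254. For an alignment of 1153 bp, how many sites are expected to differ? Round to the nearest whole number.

702

Invert JC69: p = (3/4)(1 − e^(−4d/3)) = 0.75 × (1 − e^(-1.672)) = 0.75 × (1 − 0.187871) = 0.609097.
Expected differing sites = pL ≈ 0.609097 × 1153 = 702.288841 ≈ 702.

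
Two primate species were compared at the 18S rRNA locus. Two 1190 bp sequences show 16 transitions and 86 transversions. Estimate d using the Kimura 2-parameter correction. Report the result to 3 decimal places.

0.091

P = 16/1190 ≈ 0.013445 and Q = 86/1190 ≈ 0.072269.
Under the Kimura two-parameter model, d = −½ ln(1 − 2P − Q) − ¼ ln(1 − 2Q).
1 − 2P − Q = 0.900841, giving −½ ln(0.900841) = 0.052213.
1 − 2Q = 0.855462, giving −¼ ln(0.855462) = 0.039028.
d = 0.052213 + 0.039028 = 0.091241.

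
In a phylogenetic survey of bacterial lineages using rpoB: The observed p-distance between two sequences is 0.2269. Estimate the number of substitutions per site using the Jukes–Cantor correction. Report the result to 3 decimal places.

0.270

d = −(3/4) ln(1 − 4p/3) = −0.75 ln(1 − 0.302533) = −0.75 ln(0.697467)
  = −0.75 × (-0.360300) = 0.270225 substitutions/site.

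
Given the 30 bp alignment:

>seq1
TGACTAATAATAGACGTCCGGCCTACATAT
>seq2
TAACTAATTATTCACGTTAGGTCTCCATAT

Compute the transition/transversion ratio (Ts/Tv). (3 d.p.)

Transitions are A↔G and C↔T; transversions are all other mismatches.
Transitions: 3. Transversions: 5.
R = 3/5 = 0.600.

0.600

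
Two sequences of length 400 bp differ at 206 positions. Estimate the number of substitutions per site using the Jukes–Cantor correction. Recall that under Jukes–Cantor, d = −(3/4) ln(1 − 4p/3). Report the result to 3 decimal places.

0.870

p = 206/400 = 0.515.
d = −(3/4) ln(1 − 4p/3) = −0.75 ln(1 − 0.686667) = −0.75 ln(0.313333)
  = −0.75 × (-1.160489) = 0.870367 substitutions/site.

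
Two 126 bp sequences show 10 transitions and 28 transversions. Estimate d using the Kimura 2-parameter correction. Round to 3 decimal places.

0.387

P = 10/126 ≈ 0.079365 and Q = 28/126 ≈ 0.222222.
Under the Kimura two-parameter model, d = −½ ln(1 − 2P − Q) − ¼ ln(1 − 2Q).
1 − 2P − Q = 0.619048, giving −½ ln(0.619048) = 0.239786.
1 − 2Q = 0.555556, giving −¼ ln(0.555556) = 0.146946.
d = 0.239786 + 0.146946 = 0.386732.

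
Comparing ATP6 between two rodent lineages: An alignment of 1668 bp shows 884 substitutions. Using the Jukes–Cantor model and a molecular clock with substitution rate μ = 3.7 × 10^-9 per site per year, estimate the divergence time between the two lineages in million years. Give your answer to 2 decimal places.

124.29

p = 884/1668 ≈ 0.529976.
d = −(3/4) ln(1 − 4p/3) = −0.75 ln(1 − 0.706635) = −0.75 ln(0.293365)
  = −0.75 × (-1.226338) = 0.919754 substitutions/site.
Under a molecular clock d = 2μt, so t = d/(2μ) = 0.919754 / (2 × 3.7 × 10^-9) = 124.29 million years.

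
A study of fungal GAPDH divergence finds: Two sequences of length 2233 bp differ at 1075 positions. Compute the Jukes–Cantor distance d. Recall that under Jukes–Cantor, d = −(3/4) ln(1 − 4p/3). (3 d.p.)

p = 1075/2233 ≈ 0.481415.
d = −(3/4) ln(1 − 4p/3) = −0.75 ln(1 − 0.641887) = −0.75 ln(0.358113)
  = −0.75 × (-1.026907) = 0.770180 substitutions/site.

0.770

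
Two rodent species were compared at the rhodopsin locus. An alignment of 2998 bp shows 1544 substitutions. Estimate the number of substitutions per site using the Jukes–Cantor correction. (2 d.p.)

p = 1544/2998 ≈ 0.51501.
d = −(3/4) ln(1 − 4p/3) = −0.75 ln(1 − 0.68668) = −0.75 ln(0.31332)
  = −0.75 × (-1.160530) = 0.870398 substitutions/site.

0.87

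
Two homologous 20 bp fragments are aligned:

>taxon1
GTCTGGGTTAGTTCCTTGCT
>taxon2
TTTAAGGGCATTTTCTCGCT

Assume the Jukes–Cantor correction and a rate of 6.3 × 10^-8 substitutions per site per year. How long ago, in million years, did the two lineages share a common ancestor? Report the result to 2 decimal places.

5.45

The sequences differ at 9 of 20 sites (1, 3, 4, 5, 8, 9, 11, 14, 17), so p = 9/20 = 0.45.
d = −(3/4) ln(1 − 4p/3) = −0.75 ln(1 − 0.6) = −0.75 ln(0.4)
  = −0.75 × (-0.916291) = 0.687218 substitutions/site.
Under a molecular clock d = 2μt, so t = d/(2μ) = 0.687218 / (2 × 6.3 × 10^-8) = 5.45 million years.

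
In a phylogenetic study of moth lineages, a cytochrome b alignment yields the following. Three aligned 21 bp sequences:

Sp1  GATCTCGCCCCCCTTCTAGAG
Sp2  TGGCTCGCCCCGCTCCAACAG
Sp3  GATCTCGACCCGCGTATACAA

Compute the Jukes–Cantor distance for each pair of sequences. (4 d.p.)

d(Sp1,Sp2) = 0.4408, d(Sp1,Sp3) = 0.3597, d(Sp2,Sp3) = 0.6355

Sp1–Sp2: 7/21 sites differ → p ≈ 0.333333, d = −0.75 ln(1 − 0.444444) = 0.440839 ≈ 0.4408.
Sp1–Sp3: 6/21 sites differ → p ≈ 0.285714, d = −0.75 ln(1 − 0.380952) = 0.359679 ≈ 0.3597.
Sp2–Sp3: 9/21 sites differ → p ≈ 0.428571, d = −0.75 ln(1 − 0.571428) = 0.635472 ≈ 0.6355.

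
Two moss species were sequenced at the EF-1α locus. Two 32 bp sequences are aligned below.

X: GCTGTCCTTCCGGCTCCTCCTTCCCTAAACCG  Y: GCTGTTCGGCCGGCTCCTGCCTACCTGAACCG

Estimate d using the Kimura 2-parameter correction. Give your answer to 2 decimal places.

0.26

Of 32 sites, 3 differences are transitions and 4 are transversions, so P = 3/32 = 0.09375 and Q = 4/32 = 0.125.
Under the Kimura two-parameter model, d = −½ ln(1 − 2P − Q) − ¼ ln(1 − 2Q).
1 − 2P − Q = 0.6875, giving −½ ln(0.6875) = 0.187347.
1 − 2Q = 0.75, giving −¼ ln(0.75) = 0.071921.
d = 0.187347 + 0.071921 = 0.259268.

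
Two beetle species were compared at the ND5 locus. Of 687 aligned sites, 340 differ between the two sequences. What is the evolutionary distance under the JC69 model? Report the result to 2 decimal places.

0.81

p = 340/687 ≈ 0.494905.
d = −(3/4) ln(1 − 4p/3) = −0.75 ln(1 − 0.659873) = −0.75 ln(0.340127)
  = −0.75 × (-1.078436) = 0.808827 substitutions/site.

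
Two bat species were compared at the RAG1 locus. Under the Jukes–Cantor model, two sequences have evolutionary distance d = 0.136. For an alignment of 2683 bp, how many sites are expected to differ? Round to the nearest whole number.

Invert JC69: p = (3/4)(1 − e^(−4d/3)) = 0.75 × (1 − e^(-0.181333)) = 0.75 × (1 − 0.834158) = 0.124382.
Expected differing sites = pL ≈ 0.124382 × 2683 = 333.716906 ≈ 334.

334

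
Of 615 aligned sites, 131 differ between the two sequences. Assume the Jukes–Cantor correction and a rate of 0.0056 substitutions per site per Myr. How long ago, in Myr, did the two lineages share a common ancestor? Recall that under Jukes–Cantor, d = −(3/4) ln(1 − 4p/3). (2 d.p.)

22.37

p = 131/615 ≈ 0.213008.
d = −(3/4) ln(1 − 4p/3) = −0.75 ln(1 − 0.284011) = −0.75 ln(0.715989)
  = −0.75 × (-0.334090) = 0.250568 substitutions/site.
Under a molecular clock d = 2μt, so t = d/(2μ) = 0.250568 / (2 × 0.0056) = 22.37 Myr.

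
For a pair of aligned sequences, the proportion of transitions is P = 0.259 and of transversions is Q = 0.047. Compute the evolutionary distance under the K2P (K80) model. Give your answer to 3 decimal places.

0.441

Under the Kimura two-parameter model, d = −½ ln(1 − 2P − Q) − ¼ ln(1 − 2Q).
1 − 2P − Q = 0.435, giving −½ ln(0.435) = 0.416205.
1 − 2Q = 0.906, giving −¼ ln(0.906) = 0.024679.
d = 0.416205 + 0.024679 = 0.440884.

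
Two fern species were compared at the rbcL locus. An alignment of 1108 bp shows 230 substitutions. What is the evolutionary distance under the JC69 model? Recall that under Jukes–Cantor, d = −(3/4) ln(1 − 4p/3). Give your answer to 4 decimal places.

p = 230/1108 ≈ 0.207581.
d = −(3/4) ln(1 − 4p/3) = −0.75 ln(1 − 0.276775) = −0.75 ln(0.723225)
  = −0.75 × (-0.324035) = 0.243026 substitutions/site.

0.2430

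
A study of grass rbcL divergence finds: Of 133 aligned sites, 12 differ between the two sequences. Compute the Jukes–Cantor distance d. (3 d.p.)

p = 12/133 ≈ 0.090226.
d = −(3/4) ln(1 − 4p/3) = −0.75 ln(1 − 0.120301) = −0.75 ln(0.879699)
  = −0.75 × (-0.128175) = 0.096131 substitutions/site.

0.096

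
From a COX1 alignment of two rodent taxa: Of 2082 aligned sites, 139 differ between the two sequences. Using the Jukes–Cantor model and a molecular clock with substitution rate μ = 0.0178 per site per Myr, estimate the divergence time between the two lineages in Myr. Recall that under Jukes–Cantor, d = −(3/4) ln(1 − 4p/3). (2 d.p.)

p = 139/2082 ≈ 0.066763.
d = −(3/4) ln(1 − 4p/3) = −0.75 ln(1 − 0.089017) = −0.75 ln(0.910983)
  = −0.75 × (-0.093231) = 0.069923 substitutions/site.
Under a molecular clock d = 2μt, so t = d/(2μ) = 0.069923 / (2 × 0.0178) = 1.96 Myr.

1.96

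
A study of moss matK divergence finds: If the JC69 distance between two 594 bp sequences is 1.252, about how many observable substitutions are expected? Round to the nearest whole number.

Invert JC69: p = (3/4)(1 − e^(−4d/3)) = 0.75 × (1 − e^(-1.669333)) = 0.75 × (1 − 0.188373) = 0.608720.
Expected differing sites = pL ≈ 0.608720 × 594 = 361.57968 ≈ 362.

362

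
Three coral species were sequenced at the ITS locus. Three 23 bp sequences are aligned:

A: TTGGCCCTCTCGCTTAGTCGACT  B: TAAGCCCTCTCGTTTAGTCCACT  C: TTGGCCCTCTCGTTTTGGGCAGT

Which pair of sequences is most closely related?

A and B

A–B: 4/23 differ, p = 0.174, d = 0.198.
A–C: 6/23 differ, p = 0.261, d = 0.321.
B–C: 6/23 differ, p = 0.261, d = 0.321.
The smallest distance is between A and B.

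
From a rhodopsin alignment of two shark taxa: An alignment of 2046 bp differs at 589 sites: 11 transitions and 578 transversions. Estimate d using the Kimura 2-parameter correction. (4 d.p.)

0.3816

P = 11/2046 ≈ 0.005376 and Q = 578/2046 ≈ 0.282502.
Under the Kimura two-parameter model, d = −½ ln(1 − 2P − Q) − ¼ ln(1 − 2Q).
1 − 2P − Q = 0.706746, giving −½ ln(0.706746) = 0.173542.
1 − 2Q = 0.434996, giving −¼ ln(0.434996) = 0.208105.
d = 0.173542 + 0.208105 = 0.381647.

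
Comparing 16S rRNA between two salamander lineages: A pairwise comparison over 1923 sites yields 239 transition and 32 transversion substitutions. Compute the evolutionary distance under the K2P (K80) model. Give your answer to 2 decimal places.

0.16

P = 239/1923 ≈ 0.124285 and Q = 32/1923 ≈ 0.016641.
Under the Kimura two-parameter model, d = −½ ln(1 − 2P − Q) − ¼ ln(1 − 2Q).
1 − 2P − Q = 0.734789, giving −½ ln(0.734789) = 0.154086.
1 − 2Q = 0.966718, giving −¼ ln(0.966718) = 0.008462.
d = 0.154086 + 0.008462 = 0.162548.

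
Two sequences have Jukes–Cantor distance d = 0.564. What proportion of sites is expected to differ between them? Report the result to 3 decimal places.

0.396

p = (3/4)(1 − e^(−4d/3)) = 0.75 × (1 − e^(-0.752)) = 0.75 × (1 − 0.471423) = 0.396433.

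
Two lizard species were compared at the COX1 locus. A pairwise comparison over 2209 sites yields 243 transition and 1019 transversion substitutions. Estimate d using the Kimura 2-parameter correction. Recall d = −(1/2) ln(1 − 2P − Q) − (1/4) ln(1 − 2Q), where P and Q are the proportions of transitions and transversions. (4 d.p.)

P = 243/2209 ≈ 0.110005 and Q = 1019/2209 ≈ 0.461295.
Under the Kimura two-parameter model, d = −½ ln(1 − 2P − Q) − ¼ ln(1 − 2Q).
1 − 2P − Q = 0.318695, giving −½ ln(0.318695) = 0.571760.
1 − 2Q = 0.07741, giving −¼ ln(0.07741) = 0.639660.
d = 0.571760 + 0.639660 = 1.211420.

1.2114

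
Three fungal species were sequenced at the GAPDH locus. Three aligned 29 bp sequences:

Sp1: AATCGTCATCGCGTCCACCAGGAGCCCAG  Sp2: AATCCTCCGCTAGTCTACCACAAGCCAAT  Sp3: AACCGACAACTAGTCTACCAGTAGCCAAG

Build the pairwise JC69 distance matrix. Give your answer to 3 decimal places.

d(Sp1,Sp2) = 0.462, d(Sp1,Sp3) = 0.344, d(Sp2,Sp3) = 0.344

Sp1–Sp2: 10/29 sites differ → p ≈ 0.344828, d = −0.75 ln(1 − 0.459771) = 0.461822 ≈ 0.462.
Sp1–Sp3: 8/29 sites differ → p ≈ 0.275862, d = −0.75 ln(1 − 0.367816) = 0.343931 ≈ 0.344.
Sp2–Sp3: 8/29 sites differ → p ≈ 0.275862, d = −0.75 ln(1 − 0.367816) = 0.343931 ≈ 0.344.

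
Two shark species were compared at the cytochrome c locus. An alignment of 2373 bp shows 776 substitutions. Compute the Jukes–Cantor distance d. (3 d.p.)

p = 776/2373 ≈ 0.327012.
d = −(3/4) ln(1 − 4p/3) = −0.75 ln(1 − 0.436016) = −0.75 ln(0.563984)
  = −0.75 × (-0.572729) = 0.429547 substitutions/site.

0.430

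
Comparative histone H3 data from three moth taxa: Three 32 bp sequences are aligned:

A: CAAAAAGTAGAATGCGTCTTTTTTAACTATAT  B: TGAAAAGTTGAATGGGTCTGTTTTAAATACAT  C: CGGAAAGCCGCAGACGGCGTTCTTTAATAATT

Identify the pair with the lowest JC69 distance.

A and B

A–B: 7/32 differ, p = 0.219, d = 0.259.
A–C: 14/32 differ, p = 0.438, d = 0.657.
B–C: 15/32 differ, p = 0.469, d = 0.736.
The smallest distance is between A and B.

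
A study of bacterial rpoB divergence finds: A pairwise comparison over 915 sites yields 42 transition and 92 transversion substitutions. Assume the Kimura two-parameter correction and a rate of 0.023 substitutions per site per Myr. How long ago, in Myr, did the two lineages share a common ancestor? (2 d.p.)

P = 42/915 ≈ 0.045902 and Q = 92/915 ≈ 0.100546.
Under the Kimura two-parameter model, d = −½ ln(1 − 2P − Q) − ¼ ln(1 − 2Q).
1 − 2P − Q = 0.80765, giving −½ ln(0.80765) = 0.106813.
1 − 2Q = 0.798908, giving −¼ ln(0.798908) = 0.056127.
d = 0.106813 + 0.056127 = 0.162940.
Under a molecular clock d = 2μt, so t = d/(2μ) = 0.162940 / (2 × 0.023) = 3.54 Myr.

3.54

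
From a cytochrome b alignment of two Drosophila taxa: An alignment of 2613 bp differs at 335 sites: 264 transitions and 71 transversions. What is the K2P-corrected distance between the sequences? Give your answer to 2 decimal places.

0.14

P = 264/2613 ≈ 0.101033 and Q = 71/2613 ≈ 0.027172.
Under the Kimura two-parameter model, d = −½ ln(1 − 2P − Q) − ¼ ln(1 − 2Q).
1 − 2P − Q = 0.770762, giving −½ ln(0.770762) = 0.130188.
1 − 2Q = 0.945656, giving −¼ ln(0.945656) = 0.013969.
d = 0.130188 + 0.013969 = 0.144157.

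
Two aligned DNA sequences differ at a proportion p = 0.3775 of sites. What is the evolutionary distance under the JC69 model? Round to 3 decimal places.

d = −(3/4) ln(1 − 4p/3) = −0.75 ln(1 − 0.503333) = −0.75 ln(0.496667)
  = −0.75 × (-0.699835) = 0.524876 substitutions/site.

0.525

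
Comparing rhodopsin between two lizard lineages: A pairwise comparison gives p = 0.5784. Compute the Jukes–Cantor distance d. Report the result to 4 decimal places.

1.1062

d = −(3/4) ln(1 − 4p/3) = −0.75 ln(1 − 0.7712) = −0.75 ln(0.2288)
  = −0.75 × (-1.474907) = 1.106180 substitutions/site.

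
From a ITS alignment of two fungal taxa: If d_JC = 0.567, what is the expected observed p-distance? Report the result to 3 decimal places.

0.398

p = (3/4)(1 − e^(−4d/3)) = 0.75 × (1 − e^(-0.756)) = 0.75 × (1 − 0.469541) = 0.397844.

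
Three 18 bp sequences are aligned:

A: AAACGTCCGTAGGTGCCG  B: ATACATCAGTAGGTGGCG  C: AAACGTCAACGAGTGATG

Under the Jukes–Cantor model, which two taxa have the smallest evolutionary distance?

A–B: 4/18 differ, p = 0.222, d = 0.264.
A–C: 7/18 differ, p = 0.389, d = 0.548.
B–C: 8/18 differ, p = 0.444, d = 0.673.
The smallest distance is between A and B.

A and B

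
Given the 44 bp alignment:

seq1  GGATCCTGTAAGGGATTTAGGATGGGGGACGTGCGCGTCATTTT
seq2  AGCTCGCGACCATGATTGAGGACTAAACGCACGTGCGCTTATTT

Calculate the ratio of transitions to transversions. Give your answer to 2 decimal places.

Transitions are A↔G and C↔T; transversions are all other mismatches.
Transitions: 13. Transversions: 11.
R = 13/11 = 1.181818… ≈ 1.18 (to 2 d.p.).

1.18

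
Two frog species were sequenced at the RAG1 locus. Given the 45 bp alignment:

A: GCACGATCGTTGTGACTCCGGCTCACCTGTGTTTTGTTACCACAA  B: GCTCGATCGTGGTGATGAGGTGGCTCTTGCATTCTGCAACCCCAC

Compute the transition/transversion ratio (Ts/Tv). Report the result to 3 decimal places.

Transitions are A↔G and C↔T; transversions are all other mismatches.
Transitions: 6. Transversions: 12.
R = 6/12 = 0.500.

0.500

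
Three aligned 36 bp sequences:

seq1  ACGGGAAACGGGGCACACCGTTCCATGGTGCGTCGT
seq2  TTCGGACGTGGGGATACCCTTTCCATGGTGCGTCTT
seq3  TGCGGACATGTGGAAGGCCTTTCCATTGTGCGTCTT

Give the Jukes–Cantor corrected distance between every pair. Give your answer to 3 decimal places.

d(seq1,seq2) = 0.441, d(seq1,seq3) = 0.441, d(seq2,seq3) = 0.225

seq1–seq2: 12/36 sites differ → p ≈ 0.333333, d = −0.75 ln(1 − 0.444444) = 0.440839 ≈ 0.441.
seq1–seq3: 12/36 sites differ → p ≈ 0.333333, d = −0.75 ln(1 − 0.444444) = 0.440839 ≈ 0.441.
seq2–seq3: 7/36 sites differ → p ≈ 0.194444, d = −0.75 ln(1 − 0.259259) = 0.225078 ≈ 0.225.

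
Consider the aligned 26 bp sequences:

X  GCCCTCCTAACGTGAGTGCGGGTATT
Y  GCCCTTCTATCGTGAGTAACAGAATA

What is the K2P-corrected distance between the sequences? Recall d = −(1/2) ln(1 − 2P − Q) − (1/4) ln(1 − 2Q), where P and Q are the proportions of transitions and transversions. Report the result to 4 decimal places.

Of 26 sites, 3 differences are transitions and 5 are transversions, so P = 3/26 ≈ 0.115385 and Q = 5/26 ≈ 0.192308.
Under the Kimura two-parameter model, d = −½ ln(1 − 2P − Q) − ¼ ln(1 − 2Q).
1 − 2P − Q = 0.576922, giving −½ ln(0.576922) = 0.275024.
1 − 2Q = 0.615384, giving −¼ ln(0.615384) = 0.121377.
d = 0.275024 + 0.121377 = 0.396401.

0.3964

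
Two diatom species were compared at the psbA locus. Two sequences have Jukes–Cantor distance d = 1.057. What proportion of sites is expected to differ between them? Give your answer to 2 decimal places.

p = (3/4)(1 − e^(−4d/3)) = 0.75 × (1 − e^(-1.409333)) = 0.75 × (1 − 0.244306) = 0.566771.

0.57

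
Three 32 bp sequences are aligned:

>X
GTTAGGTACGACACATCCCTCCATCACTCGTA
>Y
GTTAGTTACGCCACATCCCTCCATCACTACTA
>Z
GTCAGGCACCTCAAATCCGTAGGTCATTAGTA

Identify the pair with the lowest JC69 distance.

X and Y

X–Y: 4/32 differ, p = 0.125, d = 0.137.
X–Z: 11/32 differ, p = 0.344, d = 0.460.
Y–Z: 12/32 differ, p = 0.375, d = 0.520.
The smallest distance is between X and Y.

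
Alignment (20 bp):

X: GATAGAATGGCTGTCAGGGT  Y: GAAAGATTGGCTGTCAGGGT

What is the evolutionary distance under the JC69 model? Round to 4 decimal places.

0.1073

The sequences differ at 2 of 20 sites (3, 7), so p = 2/20 = 0.1.
d = −(3/4) ln(1 − 4p/3) = −0.75 ln(1 − 0.133333) = −0.75 ln(0.866667)
  = −0.75 × (-0.143100) = 0.107325 substitutions/site.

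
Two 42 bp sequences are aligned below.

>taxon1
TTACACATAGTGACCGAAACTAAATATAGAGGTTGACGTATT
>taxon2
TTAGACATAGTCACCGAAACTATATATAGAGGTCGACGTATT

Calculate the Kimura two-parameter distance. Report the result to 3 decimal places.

0.102

Of 42 sites, 1 differences are transitions and 3 are transversions, so P = 1/42 ≈ 0.02381 and Q = 3/42 ≈ 0.071429.
Under the Kimura two-parameter model, d = −½ ln(1 − 2P − Q) − ¼ ln(1 − 2Q).
1 − 2P − Q = 0.880951, giving −½ ln(0.880951) = 0.063377.
1 − 2Q = 0.857142, giving −¼ ln(0.857142) = 0.038538.
d = 0.063377 + 0.038538 = 0.101915.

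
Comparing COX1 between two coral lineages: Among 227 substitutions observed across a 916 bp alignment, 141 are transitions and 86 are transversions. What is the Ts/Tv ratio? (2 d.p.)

1.64

R = 141/86 = 1.639534… ≈ 1.64 (to 2 d.p.).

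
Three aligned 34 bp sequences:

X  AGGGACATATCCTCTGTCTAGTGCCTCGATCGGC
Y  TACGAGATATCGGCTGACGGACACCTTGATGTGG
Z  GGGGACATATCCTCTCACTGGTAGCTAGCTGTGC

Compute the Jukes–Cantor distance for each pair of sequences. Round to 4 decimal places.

d(X,Y) = 0.7405, d(X,Z) = 0.3734, d(Y,Z) = 0.5972

X–Y: 16/34 sites differ → p ≈ 0.470588, d = −0.75 ln(1 − 0.627451) = 0.740540 ≈ 0.7405.
X–Z: 10/34 sites differ → p ≈ 0.294118, d = −0.75 ln(1 − 0.392157) = 0.373379 ≈ 0.3734.
Y–Z: 14/34 sites differ → p ≈ 0.411765, d = −0.75 ln(1 − 0.54902) = 0.597249 ≈ 0.5972.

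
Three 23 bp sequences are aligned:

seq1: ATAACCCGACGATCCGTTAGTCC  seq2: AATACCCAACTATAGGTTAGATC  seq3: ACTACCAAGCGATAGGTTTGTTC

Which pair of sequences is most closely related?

seq1–seq2: 8/23 differ, p = 0.348, d = 0.467.
seq1–seq3: 9/23 differ, p = 0.391, d = 0.553.
seq2–seq3: 6/23 differ, p = 0.261, d = 0.321.
The smallest distance is between seq2 and seq3.

seq2 and seq3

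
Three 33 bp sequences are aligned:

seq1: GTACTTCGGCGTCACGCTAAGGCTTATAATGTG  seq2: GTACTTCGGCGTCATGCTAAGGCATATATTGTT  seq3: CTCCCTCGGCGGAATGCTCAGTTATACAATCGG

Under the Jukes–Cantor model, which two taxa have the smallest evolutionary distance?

seq1 and seq2

seq1–seq2: 4/33 differ, p = 0.121, d = 0.132.
seq1–seq3: 13/33 differ, p = 0.394, d = 0.559.
seq2–seq3: 13/33 differ, p = 0.394, d = 0.559.
The smallest distance is between seq1 and seq2.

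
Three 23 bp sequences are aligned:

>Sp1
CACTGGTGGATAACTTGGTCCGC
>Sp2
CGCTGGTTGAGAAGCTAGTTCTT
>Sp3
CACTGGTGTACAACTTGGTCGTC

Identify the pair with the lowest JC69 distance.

Sp1–Sp2: 9/23 differ, p = 0.391, d = 0.553.
Sp1–Sp3: 4/23 differ, p = 0.174, d = 0.198.
Sp2–Sp3: 10/23 differ, p = 0.435, d = 0.650.
The smallest distance is between Sp1 and Sp3.

Sp1 and Sp3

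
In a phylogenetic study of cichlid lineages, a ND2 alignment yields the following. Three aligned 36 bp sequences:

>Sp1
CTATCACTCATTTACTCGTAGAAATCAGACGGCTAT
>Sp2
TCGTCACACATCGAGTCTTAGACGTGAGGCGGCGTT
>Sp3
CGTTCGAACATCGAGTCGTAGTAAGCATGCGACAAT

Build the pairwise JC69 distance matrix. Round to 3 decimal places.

Sp1–Sp2: 14/36 sites differ → p ≈ 0.388889, d = −0.75 ln(1 − 0.518519) = 0.548166 ≈ 0.548.
Sp1–Sp3: 14/36 sites differ → p ≈ 0.388889, d = −0.75 ln(1 − 0.518519) = 0.548166 ≈ 0.548.
Sp2–Sp3: 15/36 sites differ → p ≈ 0.416667, d = −0.75 ln(1 − 0.555556) = 0.608198 ≈ 0.608.

d(Sp1,Sp2) = 0.548, d(Sp1,Sp3) = 0.548, d(Sp2,Sp3) = 0.608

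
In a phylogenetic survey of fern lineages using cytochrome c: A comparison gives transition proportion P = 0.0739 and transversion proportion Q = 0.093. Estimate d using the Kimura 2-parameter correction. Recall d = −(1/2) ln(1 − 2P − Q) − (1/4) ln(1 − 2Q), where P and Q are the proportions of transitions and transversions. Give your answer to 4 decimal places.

0.1892

Under the Kimura two-parameter model, d = −½ ln(1 − 2P − Q) − ¼ ln(1 − 2Q).
1 − 2P − Q = 0.7592, giving −½ ln(0.7592) = 0.137745.
1 − 2Q = 0.814, giving −¼ ln(0.814) = 0.051449.
d = 0.137745 + 0.051449 = 0.189194.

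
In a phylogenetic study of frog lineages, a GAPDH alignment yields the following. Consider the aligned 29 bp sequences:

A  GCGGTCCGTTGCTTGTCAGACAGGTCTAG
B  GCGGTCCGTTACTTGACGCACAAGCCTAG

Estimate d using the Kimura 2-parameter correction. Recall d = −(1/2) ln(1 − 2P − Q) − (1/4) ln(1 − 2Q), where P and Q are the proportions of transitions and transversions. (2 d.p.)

Of 29 sites, 4 differences are transitions and 2 are transversions, so P = 4/29 ≈ 0.137931 and Q = 2/29 ≈ 0.068966.
Under the Kimura two-parameter model, d = −½ ln(1 − 2P − Q) − ¼ ln(1 − 2Q).
1 − 2P − Q = 0.655172, giving −½ ln(0.655172) = 0.211429.
1 − 2Q = 0.862068, giving −¼ ln(0.862068) = 0.037105.
d = 0.211429 + 0.037105 = 0.248534.

0.25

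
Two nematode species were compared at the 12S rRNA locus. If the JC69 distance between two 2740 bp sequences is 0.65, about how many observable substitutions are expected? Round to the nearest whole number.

Invert JC69: p = (3/4)(1 − e^(−4d/3)) = 0.75 × (1 − e^(-0.866667)) = 0.75 × (1 − 0.420350) = 0.434738.
Expected differing sites = pL ≈ 0.434738 × 2740 = 1191.18212 ≈ 1191.

1191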